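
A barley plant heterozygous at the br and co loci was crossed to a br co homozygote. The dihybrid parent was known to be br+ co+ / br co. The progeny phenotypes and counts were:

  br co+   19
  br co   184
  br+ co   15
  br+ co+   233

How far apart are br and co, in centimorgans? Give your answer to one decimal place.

7.5 centimorgans

The recombinant classes are br+ co and br co+: 15 + 19 = 34.
Recombination frequency = 34/451 = 0.0754 ≈ 7.5%, i.e. 7.5 centimorgans.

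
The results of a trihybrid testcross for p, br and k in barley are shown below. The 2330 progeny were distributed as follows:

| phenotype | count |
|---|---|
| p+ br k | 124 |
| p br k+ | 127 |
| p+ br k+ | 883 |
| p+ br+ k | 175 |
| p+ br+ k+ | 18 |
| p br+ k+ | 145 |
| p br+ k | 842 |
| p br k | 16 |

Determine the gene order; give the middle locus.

The two most frequent reciprocal classes, p br+ k and p+ br k+, are the parental types, so the F1 was p br+ k / p+ br k+.
The two rarest classes, p br k and p+ br+ k+, are the double crossovers. Comparing them with the parentals, only the br allele has switched, so br is the middle locus and the order is p – br – k.

br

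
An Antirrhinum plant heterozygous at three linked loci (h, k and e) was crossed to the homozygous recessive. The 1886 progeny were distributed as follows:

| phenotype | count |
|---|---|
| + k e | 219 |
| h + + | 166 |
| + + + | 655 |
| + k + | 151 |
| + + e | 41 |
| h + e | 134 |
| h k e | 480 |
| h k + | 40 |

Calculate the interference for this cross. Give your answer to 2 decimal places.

The two most frequent reciprocal classes, h k e and + + +, are the parental types, so the F1 was h k e / + + +.
The two rarest classes, h k + and + + e, are the double crossovers. Comparing them with the parentals, only the e allele has switched, so e is the middle locus and the order is k – e – h.
k–e: (285 + 81)/1886 = 0.1941; e–h: (385 + 81)/1886 = 0.2471.
Expected DCO frequency = 0.1941 × 0.2471 ≈ 0.04796; observed = 81/1886 ≈ 0.04295.
Coefficient of coincidence = 0.04295/0.04796 ≈ 0.90; interference = 1 − 0.90 = 0.10.

0.10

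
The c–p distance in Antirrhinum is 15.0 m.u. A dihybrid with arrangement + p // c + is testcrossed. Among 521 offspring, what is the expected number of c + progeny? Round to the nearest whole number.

A map distance of 15.0 m.u. corresponds to a recombination frequency of 0.150.
The F1 is + p / c +, so c + is a parental gamete class with expected frequency (1 − r)/2 = 0.850/2 = 0.4250.
Expected number = 0.4250 × 521 = 221.42 ≈ 221.

221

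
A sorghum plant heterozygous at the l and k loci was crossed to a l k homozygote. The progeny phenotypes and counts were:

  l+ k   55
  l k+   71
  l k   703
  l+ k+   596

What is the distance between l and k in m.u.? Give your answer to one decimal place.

The two most frequent classes, l+ k+ (596) and l k (703), are the parental types, so the F1 was l+ k+ / l k.
The recombinant classes are l+ k and l k+: 55 + 71 = 126.
Recombination frequency = 126/1425 = 0.0884 ≈ 8.8%, i.e. 8.8 m.u.

8.8 m.u.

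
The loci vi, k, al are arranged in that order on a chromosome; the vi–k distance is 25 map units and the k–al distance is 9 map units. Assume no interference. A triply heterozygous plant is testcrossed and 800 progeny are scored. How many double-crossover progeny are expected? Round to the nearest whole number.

18

Map distances give recombination frequencies of 0.250 and 0.090 for the two intervals.
With no interference, expected double-crossover frequency = 0.250 × 0.090 = 0.02250.
Expected number = 0.02250 × 800 = 18.00 ≈ 18.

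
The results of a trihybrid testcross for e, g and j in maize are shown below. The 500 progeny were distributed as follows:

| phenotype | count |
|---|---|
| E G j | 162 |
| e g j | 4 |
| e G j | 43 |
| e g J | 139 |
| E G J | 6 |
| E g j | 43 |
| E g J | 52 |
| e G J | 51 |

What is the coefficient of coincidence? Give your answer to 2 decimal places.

The two most frequent reciprocal classes, E G j and e g J, are the parental types, so the F1 was E G j / e g J.
The two rarest classes, E G J and e g j, are the double crossovers. Comparing them with the parentals, only the j allele has switched, so j is the middle locus and the order is g – j – e.
g–j: (94 + 10)/500 = 0.2080; j–e: (95 + 10)/500 = 0.2100.
Expected DCO frequency = 0.2080 × 0.2100 ≈ 0.04368; observed = 10/500 ≈ 0.02000.
Coefficient of coincidence = 0.02000/0.04368 ≈ 0.46.

0.46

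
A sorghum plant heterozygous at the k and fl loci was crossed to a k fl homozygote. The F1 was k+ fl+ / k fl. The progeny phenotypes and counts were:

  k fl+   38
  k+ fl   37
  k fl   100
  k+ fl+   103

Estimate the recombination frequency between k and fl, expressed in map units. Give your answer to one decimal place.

The recombinant classes are k+ fl and k fl+: 37 + 38 = 75.
Recombination frequency = 75/278 = 0.2698 ≈ 27.0%, i.e. 27.0 map units.

27.0 map units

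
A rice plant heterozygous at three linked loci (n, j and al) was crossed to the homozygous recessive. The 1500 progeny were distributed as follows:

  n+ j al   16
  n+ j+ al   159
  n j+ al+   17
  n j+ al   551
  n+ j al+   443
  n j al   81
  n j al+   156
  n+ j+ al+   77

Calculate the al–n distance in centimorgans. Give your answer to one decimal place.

23.2 centimorgans

The two most frequent reciprocal classes, n+ j al+ and n j+ al, are the parental types, so the F1 was n+ j al+ / n j+ al.
The two rarest classes, n+ j al and n j+ al+, are the double crossovers. Comparing them with the parentals, only the al allele has switched, so al is the middle locus and the order is j – al – n.
Crossovers in the al–n interval produce the single-crossover classes n j al+ and n+ j+ al (156 + 159 = 315) plus the double crossovers (33).
RF(al–n) = (315 + 33) / 1500 = 348/1500 = 0.2320 → 23.2 centimorgans.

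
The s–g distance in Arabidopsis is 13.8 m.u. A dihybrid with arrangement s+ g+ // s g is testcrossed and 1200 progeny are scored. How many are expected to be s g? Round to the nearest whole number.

A map distance of 13.8 m.u. corresponds to a recombination frequency of 0.138.
The F1 is s+ g+ / s g, so s g is a parental gamete class with expected frequency (1 − r)/2 = 0.862/2 = 0.4310.
Expected number = 0.4310 × 1200 = 517.20 ≈ 517.

517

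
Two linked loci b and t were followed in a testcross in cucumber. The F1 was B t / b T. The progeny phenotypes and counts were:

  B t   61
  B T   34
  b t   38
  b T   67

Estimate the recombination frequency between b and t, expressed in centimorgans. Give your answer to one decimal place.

36.0 centimorgans

The recombinant classes are B T and b t: 34 + 38 = 72.
Recombination frequency = 72/200 = 0.3600 ≈ 36.0%, i.e. 36.0 centimorgans.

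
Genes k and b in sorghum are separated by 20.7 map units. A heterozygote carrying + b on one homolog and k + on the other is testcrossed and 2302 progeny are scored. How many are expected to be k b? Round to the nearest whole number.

238

A map distance of 20.7 map units corresponds to a recombination frequency of 0.207.
The F1 is + b / k +, so k b is a recombinant gamete class with expected frequency r/2 = 0.207/2 = 0.1035.
Expected number = 0.1035 × 2302 = 238.26 ≈ 238.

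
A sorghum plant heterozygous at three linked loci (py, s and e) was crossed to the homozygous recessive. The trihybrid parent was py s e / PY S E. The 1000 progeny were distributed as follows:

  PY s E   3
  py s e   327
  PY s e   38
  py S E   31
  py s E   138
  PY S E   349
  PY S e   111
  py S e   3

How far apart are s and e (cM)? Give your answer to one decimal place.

The two rarest classes, py S e and PY s E, are the double crossovers. Comparing them with the parentals, only the s allele has switched, so s is the middle locus and the order is py – s – e.
Crossovers in the s–e interval produce the single-crossover classes py s E and PY S e (138 + 111 = 249) plus the double crossovers (6).
RF(s–e) = (249 + 6) / 1000 = 255/1000 = 0.2550 → 25.5 cM.

25.5 cM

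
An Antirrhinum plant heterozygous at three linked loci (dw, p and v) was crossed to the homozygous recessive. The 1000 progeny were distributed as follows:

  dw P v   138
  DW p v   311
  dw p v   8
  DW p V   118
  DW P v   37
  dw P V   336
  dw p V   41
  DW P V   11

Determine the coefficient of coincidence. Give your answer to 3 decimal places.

The two most frequent reciprocal classes, dw P V and DW p v, are the parental types, so the F1 was dw P V / DW p v.
The two rarest classes, DW P V and dw p v, are the double crossovers. Comparing them with the parentals, only the dw allele has switched, so dw is the middle locus and the order is p – dw – v.
p–dw: (78 + 19)/1000 = 0.0970; dw–v: (256 + 19)/1000 = 0.2750.
Expected DCO frequency = 0.0970 × 0.2750 ≈ 0.02668; observed = 19/1000 ≈ 0.01900.
Coefficient of coincidence = 0.01900/0.02668 ≈ 0.712.

0.712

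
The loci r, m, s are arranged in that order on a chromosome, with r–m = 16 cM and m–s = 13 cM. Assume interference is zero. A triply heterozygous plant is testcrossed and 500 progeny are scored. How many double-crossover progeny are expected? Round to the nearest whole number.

10

Map distances give recombination frequencies of 0.160 and 0.130 for the two intervals.
With no interference, expected double-crossover frequency = 0.160 × 0.130 = 0.02080.
Expected number = 0.02080 × 500 = 10.40 ≈ 10.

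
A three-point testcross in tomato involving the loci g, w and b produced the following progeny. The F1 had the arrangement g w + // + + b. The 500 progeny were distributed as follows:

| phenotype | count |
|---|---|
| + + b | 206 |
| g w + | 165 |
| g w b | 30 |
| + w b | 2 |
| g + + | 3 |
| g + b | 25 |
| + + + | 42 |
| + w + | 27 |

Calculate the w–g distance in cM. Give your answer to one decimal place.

The two rarest classes, g + + and + w b, are the double crossovers. Comparing them with the parentals, only the w allele has switched, so w is the middle locus and the order is g – w – b.
Crossovers in the g–w interval produce the single-crossover classes + w + and g + b (27 + 25 = 52) plus the double crossovers (5).
RF(g–w) = (52 + 5) / 500 = 57/500 = 0.1140 → 11.4 cM.

11.4 cM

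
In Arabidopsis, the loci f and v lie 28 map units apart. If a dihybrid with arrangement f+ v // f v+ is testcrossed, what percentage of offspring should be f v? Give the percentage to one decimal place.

A map distance of 28 map units corresponds to a recombination frequency of 0.280.
The F1 is f+ v / f v+, so f v is a recombinant gamete class with expected frequency r/2 = 0.280/2 = 0.1400.
That is 0.1400 = 14.0% of the progeny.

14.0%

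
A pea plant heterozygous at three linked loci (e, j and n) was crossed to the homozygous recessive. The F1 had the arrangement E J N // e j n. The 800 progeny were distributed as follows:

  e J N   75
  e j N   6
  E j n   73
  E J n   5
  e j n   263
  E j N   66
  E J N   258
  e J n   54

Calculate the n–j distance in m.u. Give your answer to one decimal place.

16.4 m.u.

The two rarest classes, E J n and e j N, are the double crossovers. Comparing them with the parentals, only the n allele has switched, so n is the middle locus and the order is j – n – e.
Crossovers in the j–n interval produce the single-crossover classes E j N and e J n (66 + 54 = 120) plus the double crossovers (11).
RF(j–n) = (120 + 11) / 800 = 131/800 = 0.1638 → 16.4 m.u.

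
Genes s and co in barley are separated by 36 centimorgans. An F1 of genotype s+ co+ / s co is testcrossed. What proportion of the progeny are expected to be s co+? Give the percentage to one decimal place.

18.0%

A map distance of 36 centimorgans corresponds to a recombination frequency of 0.360.
The F1 is s+ co+ / s co, so s co+ is a recombinant gamete class with expected frequency r/2 = 0.360/2 = 0.1800.
That is 0.1800 = 18.0% of the progeny.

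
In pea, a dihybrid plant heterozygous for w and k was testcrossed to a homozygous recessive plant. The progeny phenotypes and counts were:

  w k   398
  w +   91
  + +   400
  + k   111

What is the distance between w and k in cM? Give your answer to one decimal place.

20.2 cM

The two most frequent classes, + + (400) and w k (398), are the parental types, so the F1 was + + / w k.
The recombinant classes are + k and w +: 111 + 91 = 202.
Recombination frequency = 202/1000 = 0.2020 ≈ 20.2%, i.e. 20.2 cM.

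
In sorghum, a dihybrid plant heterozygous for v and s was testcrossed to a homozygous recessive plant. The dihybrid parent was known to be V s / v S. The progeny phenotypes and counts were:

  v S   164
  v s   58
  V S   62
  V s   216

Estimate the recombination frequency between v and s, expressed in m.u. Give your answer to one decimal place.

24.0 m.u.

The recombinant classes are V S and v s: 62 + 58 = 120.
Recombination frequency = 120/500 = 0.2400 ≈ 24.0%, i.e. 24.0 m.u.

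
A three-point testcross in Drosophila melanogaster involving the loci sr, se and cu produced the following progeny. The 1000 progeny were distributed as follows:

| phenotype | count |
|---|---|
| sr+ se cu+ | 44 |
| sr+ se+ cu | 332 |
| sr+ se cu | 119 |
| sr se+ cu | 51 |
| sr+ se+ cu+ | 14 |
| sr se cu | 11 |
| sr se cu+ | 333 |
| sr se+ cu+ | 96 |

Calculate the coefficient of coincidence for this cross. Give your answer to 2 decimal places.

The two most frequent reciprocal classes, sr+ se+ cu and sr se cu+, are the parental types, so the F1 was sr+ se+ cu / sr se cu+.
The two rarest classes, sr+ se+ cu+ and sr se cu, are the double crossovers. Comparing them with the parentals, only the cu allele has switched, so cu is the middle locus and the order is se – cu – sr.
se–cu: (215 + 25)/1000 = 0.2400; cu–sr: (95 + 25)/1000 = 0.1200.
Expected DCO frequency = 0.2400 × 0.1200 ≈ 0.02880; observed = 25/1000 ≈ 0.02500.
Coefficient of coincidence = 0.02500/0.02880 ≈ 0.87.

0.87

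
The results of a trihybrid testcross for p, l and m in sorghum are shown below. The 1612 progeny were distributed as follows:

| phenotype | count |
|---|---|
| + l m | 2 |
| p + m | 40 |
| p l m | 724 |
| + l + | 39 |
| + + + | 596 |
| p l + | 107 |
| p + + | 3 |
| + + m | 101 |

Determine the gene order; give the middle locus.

p

The two most frequent reciprocal classes, + + + and p l m, are the parental types, so the F1 was + + + / p l m.
The two rarest classes, p + + and + l m, are the double crossovers. Comparing them with the parentals, only the p allele has switched, so p is the middle locus and the order is l – p – m.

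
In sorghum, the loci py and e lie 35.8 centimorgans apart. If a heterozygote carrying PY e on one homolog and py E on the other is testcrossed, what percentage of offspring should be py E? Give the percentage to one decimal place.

A map distance of 35.8 centimorgans corresponds to a recombination frequency of 0.358.
The F1 is PY e / py E, so py E is a parental gamete class with expected frequency (1 − r)/2 = 0.642/2 = 0.3210.
That is 0.3210 = 32.1% of the progeny.

32.1%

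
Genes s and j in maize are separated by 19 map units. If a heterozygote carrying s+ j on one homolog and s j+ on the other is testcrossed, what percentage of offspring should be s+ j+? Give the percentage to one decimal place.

A map distance of 19 map units corresponds to a recombination frequency of 0.190.
The F1 is s+ j / s j+, so s+ j+ is a recombinant gamete class with expected frequency r/2 = 0.190/2 = 0.0950.
That is 0.0950 = 9.5% of the progeny.

9.5%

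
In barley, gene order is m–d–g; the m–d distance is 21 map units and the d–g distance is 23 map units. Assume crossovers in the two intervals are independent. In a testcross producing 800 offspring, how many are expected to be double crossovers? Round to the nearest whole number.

39

Map distances give recombination frequencies of 0.210 and 0.230 for the two intervals.
With no interference, expected double-crossover frequency = 0.210 × 0.230 = 0.04830.
Expected number = 0.04830 × 800 = 38.64 ≈ 39.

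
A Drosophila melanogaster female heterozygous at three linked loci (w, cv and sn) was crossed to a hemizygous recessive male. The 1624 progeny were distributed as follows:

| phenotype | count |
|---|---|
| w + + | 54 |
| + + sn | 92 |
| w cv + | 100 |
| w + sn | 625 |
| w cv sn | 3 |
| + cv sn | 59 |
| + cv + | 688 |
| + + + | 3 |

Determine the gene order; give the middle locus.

The two most frequent reciprocal classes, + cv + and w + sn, are the parental types, so the F1 was + cv + / w + sn.
The two rarest classes, + + + and w cv sn, are the double crossovers. Comparing them with the parentals, only the cv allele has switched, so cv is the middle locus and the order is sn – cv – w.

cv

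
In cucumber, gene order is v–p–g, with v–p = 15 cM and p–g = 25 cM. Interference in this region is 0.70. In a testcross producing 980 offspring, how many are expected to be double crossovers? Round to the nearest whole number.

11

Map distances give recombination frequencies of 0.150 and 0.250 for the two intervals.
With interference 0.70 (so coincidence = 0.30), expected double-crossover frequency = 0.150 × 0.250 × 0.30 = 0.01125.
Expected number = 0.01125 × 980 = 11.03 ≈ 11.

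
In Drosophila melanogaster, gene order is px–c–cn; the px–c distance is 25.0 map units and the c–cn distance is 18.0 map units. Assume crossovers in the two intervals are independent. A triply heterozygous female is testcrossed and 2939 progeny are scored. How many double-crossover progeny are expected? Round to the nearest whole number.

Map distances give recombination frequencies of 0.250 and 0.180 for the two intervals.
With no interference, expected double-crossover frequency = 0.250 × 0.180 = 0.04500.
Expected number = 0.04500 × 2939 = 132.25 ≈ 132.

132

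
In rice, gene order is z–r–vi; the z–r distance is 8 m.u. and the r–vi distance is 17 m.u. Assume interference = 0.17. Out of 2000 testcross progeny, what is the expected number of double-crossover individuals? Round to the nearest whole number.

Map distances give recombination frequencies of 0.080 and 0.170 for the two intervals.
With interference 0.17 (so coincidence = 0.83), expected double-crossover frequency = 0.080 × 0.170 × 0.83 = 0.01129.
Expected number = 0.01129 × 2000 = 22.58 ≈ 23.

23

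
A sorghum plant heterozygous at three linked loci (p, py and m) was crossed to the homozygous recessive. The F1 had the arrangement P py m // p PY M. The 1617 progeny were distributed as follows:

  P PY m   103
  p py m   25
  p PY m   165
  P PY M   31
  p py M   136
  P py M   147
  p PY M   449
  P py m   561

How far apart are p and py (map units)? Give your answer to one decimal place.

18.2 map units

The two rarest classes, p py m and P PY M, are the double crossovers. Comparing them with the parentals, only the p allele has switched, so p is the middle locus and the order is m – p – py.
Crossovers in the p–py interval produce the single-crossover classes P PY m and p py M (103 + 136 = 239) plus the double crossovers (56).
RF(p–py) = (239 + 56) / 1617 = 295/1617 = 0.1824 → 18.2 map units.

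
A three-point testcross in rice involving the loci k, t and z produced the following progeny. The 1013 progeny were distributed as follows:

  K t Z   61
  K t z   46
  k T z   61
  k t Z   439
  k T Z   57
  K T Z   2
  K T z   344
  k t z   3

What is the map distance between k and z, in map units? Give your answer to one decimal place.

12.5 map units

The two most frequent reciprocal classes, K T z and k t Z, are the parental types, so the F1 was K T z / k t Z.
The two rarest classes, K T Z and k t z, are the double crossovers. Comparing them with the parentals, only the z allele has switched, so z is the middle locus and the order is k – z – t.
Crossovers in the k–z interval produce the single-crossover classes k T z and K t Z (61 + 61 = 122) plus the double crossovers (5).
RF(k–z) = (122 + 5) / 1013 = 127/1013 = 0.1254 → 12.5 map units.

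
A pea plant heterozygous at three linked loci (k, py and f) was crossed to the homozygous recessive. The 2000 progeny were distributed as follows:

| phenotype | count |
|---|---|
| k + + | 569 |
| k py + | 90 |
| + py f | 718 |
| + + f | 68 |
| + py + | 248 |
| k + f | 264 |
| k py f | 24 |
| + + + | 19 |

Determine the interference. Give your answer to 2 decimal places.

The two most frequent reciprocal classes, k + + and + py f, are the parental types, so the F1 was k + + / + py f.
The two rarest classes, + + + and k py f, are the double crossovers. Comparing them with the parentals, only the k allele has switched, so k is the middle locus and the order is py – k – f.
py–k: (158 + 43)/2000 = 0.1005; k–f: (512 + 43)/2000 = 0.2775.
Expected DCO frequency = 0.1005 × 0.2775 ≈ 0.02789; observed = 43/2000 ≈ 0.02150.
Coefficient of coincidence = 0.02150/0.02789 ≈ 0.77; interference = 1 − 0.77 = 0.23.

0.23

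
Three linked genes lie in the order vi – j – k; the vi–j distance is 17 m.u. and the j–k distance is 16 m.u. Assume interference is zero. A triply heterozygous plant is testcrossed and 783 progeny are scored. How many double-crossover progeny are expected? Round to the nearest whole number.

Map distances give recombination frequencies of 0.170 and 0.160 for the two intervals.
With no interference, expected double-crossover frequency = 0.170 × 0.160 = 0.02720.
Expected number = 0.02720 × 783 = 21.30 ≈ 21.

21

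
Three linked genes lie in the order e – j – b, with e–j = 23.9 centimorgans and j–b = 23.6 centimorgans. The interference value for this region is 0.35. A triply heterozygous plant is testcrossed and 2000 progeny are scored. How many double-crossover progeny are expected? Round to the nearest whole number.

73

Map distances give recombination frequencies of 0.239 and 0.236 for the two intervals.
With interference 0.35 (so coincidence = 0.65), expected double-crossover frequency = 0.239 × 0.236 × 0.65 = 0.03666.
Expected number = 0.03666 × 2000 = 73.33 ≈ 73.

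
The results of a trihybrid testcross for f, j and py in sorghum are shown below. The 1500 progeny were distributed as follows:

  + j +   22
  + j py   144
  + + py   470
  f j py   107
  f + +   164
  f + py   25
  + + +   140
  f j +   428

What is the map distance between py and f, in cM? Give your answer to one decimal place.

The two most frequent reciprocal classes, + + py and f j +, are the parental types, so the F1 was + + py / f j +.
The two rarest classes, f + py and + j +, are the double crossovers. Comparing them with the parentals, only the f allele has switched, so f is the middle locus and the order is py – f – j.
Crossovers in the py–f interval produce the single-crossover classes + + + and f j py (140 + 107 = 247) plus the double crossovers (47).
RF(py–f) = (247 + 47) / 1500 = 294/1500 = 0.1960 → 19.6 cM.

19.6 cM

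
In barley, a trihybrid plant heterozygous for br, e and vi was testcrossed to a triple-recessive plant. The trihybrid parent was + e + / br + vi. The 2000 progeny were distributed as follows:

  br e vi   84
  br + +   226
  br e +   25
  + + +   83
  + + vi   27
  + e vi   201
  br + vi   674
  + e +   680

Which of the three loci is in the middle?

The two rarest classes, br e + and + + vi, are the double crossovers. Comparing them with the parentals, only the br allele has switched, so br is the middle locus and the order is vi – br – e.

br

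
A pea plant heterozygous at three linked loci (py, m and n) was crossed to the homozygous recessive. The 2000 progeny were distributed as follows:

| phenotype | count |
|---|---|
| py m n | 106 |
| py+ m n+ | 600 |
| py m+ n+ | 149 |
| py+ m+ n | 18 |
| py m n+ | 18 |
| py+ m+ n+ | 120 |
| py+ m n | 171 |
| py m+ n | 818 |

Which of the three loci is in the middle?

py

The two most frequent reciprocal classes, py m+ n and py+ m n+, are the parental types, so the F1 was py m+ n / py+ m n+.
The two rarest classes, py+ m+ n and py m n+, are the double crossovers. Comparing them with the parentals, only the py allele has switched, so py is the middle locus and the order is n – py – m.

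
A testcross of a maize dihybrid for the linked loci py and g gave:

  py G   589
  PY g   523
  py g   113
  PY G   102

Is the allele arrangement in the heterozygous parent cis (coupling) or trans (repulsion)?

The two most frequent classes are PY g (523) and py G (589); these are the parental (non-recombinant) types.
So the F1 carried PY g on one chromosome and py G on the other — the recessive alleles are on opposite chromosomes (trans / repulsion).

trans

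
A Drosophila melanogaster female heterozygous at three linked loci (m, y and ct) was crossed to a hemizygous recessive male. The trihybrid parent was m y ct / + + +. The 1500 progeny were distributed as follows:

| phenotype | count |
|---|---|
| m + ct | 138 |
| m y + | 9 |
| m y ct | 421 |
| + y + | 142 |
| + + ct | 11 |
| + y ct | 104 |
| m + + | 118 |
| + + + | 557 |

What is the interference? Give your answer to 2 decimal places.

The two rarest classes, m y + and + + ct, are the double crossovers. Comparing them with the parentals, only the ct allele has switched, so ct is the middle locus and the order is y – ct – m.
y–ct: (280 + 20)/1500 = 0.2000; ct–m: (222 + 20)/1500 = 0.1613.
Expected DCO frequency = 0.2000 × 0.1613 ≈ 0.03226; observed = 20/1500 ≈ 0.01333.
Coefficient of coincidence = 0.01333/0.03226 ≈ 0.41; interference = 1 − 0.41 = 0.59.

0.59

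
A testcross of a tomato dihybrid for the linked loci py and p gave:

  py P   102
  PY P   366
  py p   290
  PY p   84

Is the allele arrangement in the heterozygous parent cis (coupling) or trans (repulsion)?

cis

The two most frequent classes are PY P (366) and py p (290); these are the parental (non-recombinant) types.
So the F1 carried PY P on one chromosome and py p on the other — the recessive alleles are on the same chromosome (cis / coupling).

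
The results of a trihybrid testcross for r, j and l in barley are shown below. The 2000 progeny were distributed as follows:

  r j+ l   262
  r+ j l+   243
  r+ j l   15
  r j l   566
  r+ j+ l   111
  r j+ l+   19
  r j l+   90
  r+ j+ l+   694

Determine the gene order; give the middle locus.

r

The two most frequent reciprocal classes, r j l and r+ j+ l+, are the parental types, so the F1 was r j l / r+ j+ l+.
The two rarest classes, r+ j l and r j+ l+, are the double crossovers. Comparing them with the parentals, only the r allele has switched, so r is the middle locus and the order is j – r – l.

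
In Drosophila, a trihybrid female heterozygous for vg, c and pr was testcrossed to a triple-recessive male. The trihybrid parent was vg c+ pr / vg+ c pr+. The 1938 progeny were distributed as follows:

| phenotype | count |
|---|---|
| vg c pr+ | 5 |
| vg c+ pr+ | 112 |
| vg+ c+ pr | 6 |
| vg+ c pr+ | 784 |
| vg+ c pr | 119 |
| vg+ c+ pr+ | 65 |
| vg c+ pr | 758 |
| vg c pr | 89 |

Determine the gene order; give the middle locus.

The two rarest classes, vg+ c+ pr and vg c pr+, are the double crossovers. Comparing them with the parentals, only the vg allele has switched, so vg is the middle locus and the order is c – vg – pr.

vg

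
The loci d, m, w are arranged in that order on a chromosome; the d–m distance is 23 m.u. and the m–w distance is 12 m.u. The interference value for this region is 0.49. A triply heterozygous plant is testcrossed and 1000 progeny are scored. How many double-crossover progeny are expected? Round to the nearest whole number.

14

Map distances give recombination frequencies of 0.230 and 0.120 for the two intervals.
With interference 0.49 (so coincidence = 0.51), expected double-crossover frequency = 0.230 × 0.120 × 0.51 = 0.01408.
Expected number = 0.01408 × 1000 = 14.08 ≈ 14.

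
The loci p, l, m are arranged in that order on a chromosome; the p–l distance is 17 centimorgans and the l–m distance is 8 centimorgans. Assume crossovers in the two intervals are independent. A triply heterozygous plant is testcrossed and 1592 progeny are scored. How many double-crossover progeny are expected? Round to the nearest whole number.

Map distances give recombination frequencies of 0.170 and 0.080 for the two intervals.
With no interference, expected double-crossover frequency = 0.170 × 0.080 = 0.01360.
Expected number = 0.01360 × 1592 = 21.65 ≈ 22.

22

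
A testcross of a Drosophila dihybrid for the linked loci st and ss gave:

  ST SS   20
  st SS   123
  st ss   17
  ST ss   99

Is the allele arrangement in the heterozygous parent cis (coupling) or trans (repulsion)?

trans

The two most frequent classes are ST ss (99) and st SS (123); these are the parental (non-recombinant) types.
So the F1 carried ST ss on one chromosome and st SS on the other — the recessive alleles are on opposite chromosomes (trans / repulsion).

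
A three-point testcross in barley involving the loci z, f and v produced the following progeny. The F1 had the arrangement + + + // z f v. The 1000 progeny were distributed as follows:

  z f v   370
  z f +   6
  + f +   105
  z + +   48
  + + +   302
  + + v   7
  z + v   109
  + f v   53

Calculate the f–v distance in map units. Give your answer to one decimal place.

The two rarest classes, + + v and z f +, are the double crossovers. Comparing them with the parentals, only the v allele has switched, so v is the middle locus and the order is f – v – z.
Crossovers in the f–v interval produce the single-crossover classes + f + and z + v (105 + 109 = 214) plus the double crossovers (13).
RF(f–v) = (214 + 13) / 1000 = 227/1000 = 0.2270 → 22.7 map units.

22.7 map units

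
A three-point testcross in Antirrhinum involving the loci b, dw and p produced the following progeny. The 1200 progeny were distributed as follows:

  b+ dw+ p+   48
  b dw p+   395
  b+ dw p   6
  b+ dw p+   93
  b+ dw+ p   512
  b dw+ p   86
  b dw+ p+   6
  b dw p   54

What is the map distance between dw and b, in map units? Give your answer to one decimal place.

15.9 map units

The two most frequent reciprocal classes, b+ dw+ p and b dw p+, are the parental types, so the F1 was b+ dw+ p / b dw p+.
The two rarest classes, b+ dw p and b dw+ p+, are the double crossovers. Comparing them with the parentals, only the dw allele has switched, so dw is the middle locus and the order is b – dw – p.
Crossovers in the b–dw interval produce the single-crossover classes b dw+ p and b+ dw p+ (86 + 93 = 179) plus the double crossovers (12).
RF(b–dw) = (179 + 12) / 1200 = 191/1200 = 0.1592 → 15.9 map units.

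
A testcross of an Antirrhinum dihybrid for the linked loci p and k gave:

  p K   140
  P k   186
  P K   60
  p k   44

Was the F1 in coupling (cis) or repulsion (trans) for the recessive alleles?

trans

The two most frequent classes are P k (186) and p K (140); these are the parental (non-recombinant) types.
So the F1 carried P k on one chromosome and p K on the other — the recessive alleles are on opposite chromosomes (trans / repulsion).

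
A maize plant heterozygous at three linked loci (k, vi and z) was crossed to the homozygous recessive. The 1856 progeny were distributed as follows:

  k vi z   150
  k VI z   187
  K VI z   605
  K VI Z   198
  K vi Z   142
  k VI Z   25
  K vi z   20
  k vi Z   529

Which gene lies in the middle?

vi

The two most frequent reciprocal classes, K VI z and k vi Z, are the parental types, so the F1 was K VI z / k vi Z.
The two rarest classes, K vi z and k VI Z, are the double crossovers. Comparing them with the parentals, only the vi allele has switched, so vi is the middle locus and the order is k – vi – z.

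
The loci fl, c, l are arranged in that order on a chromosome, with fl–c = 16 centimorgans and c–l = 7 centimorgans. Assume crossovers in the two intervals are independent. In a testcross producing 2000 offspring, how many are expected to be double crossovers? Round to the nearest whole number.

Map distances give recombination frequencies of 0.160 and 0.070 for the two intervals.
With no interference, expected double-crossover frequency = 0.160 × 0.070 = 0.01120.
Expected number = 0.01120 × 2000 = 22.40 ≈ 22.

22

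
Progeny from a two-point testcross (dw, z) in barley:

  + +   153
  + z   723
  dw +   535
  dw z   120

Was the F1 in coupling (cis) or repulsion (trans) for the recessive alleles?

trans

The two most frequent classes are + z (723) and dw + (535); these are the parental (non-recombinant) types.
So the F1 carried + z on one chromosome and dw + on the other — the recessive alleles are on opposite chromosomes (trans / repulsion).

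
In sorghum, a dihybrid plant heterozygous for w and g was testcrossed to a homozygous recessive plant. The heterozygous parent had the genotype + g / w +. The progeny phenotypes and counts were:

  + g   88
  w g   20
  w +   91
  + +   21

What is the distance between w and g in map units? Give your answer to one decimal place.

The recombinant classes are + + and w g: 21 + 20 = 41.
Recombination frequency = 41/220 = 0.1864 ≈ 18.6%, i.e. 18.6 map units.

18.6 map units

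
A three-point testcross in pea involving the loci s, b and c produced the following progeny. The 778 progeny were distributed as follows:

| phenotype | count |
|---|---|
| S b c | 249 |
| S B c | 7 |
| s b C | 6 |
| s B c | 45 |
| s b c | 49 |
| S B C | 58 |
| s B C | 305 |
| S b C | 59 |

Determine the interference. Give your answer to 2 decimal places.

The two most frequent reciprocal classes, S b c and s B C, are the parental types, so the F1 was S b c / s B C.
The two rarest classes, S B c and s b C, are the double crossovers. Comparing them with the parentals, only the b allele has switched, so b is the middle locus and the order is c – b – s.
c–b: (104 + 13)/778 = 0.1504; b–s: (107 + 13)/778 = 0.1542.
Expected DCO frequency = 0.1504 × 0.1542 ≈ 0.02319; observed = 13/778 ≈ 0.01671.
Coefficient of coincidence = 0.01671/0.02319 ≈ 0.72; interference = 1 − 0.72 = 0.28.

0.28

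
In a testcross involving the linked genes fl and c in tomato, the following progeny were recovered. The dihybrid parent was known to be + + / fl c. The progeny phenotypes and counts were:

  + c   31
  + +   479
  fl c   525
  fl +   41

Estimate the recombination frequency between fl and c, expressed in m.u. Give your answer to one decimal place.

The recombinant classes are + c and fl +: 31 + 41 = 72.
Recombination frequency = 72/1076 = 0.0669 ≈ 6.7%, i.e. 6.7 m.u.

6.7 m.u.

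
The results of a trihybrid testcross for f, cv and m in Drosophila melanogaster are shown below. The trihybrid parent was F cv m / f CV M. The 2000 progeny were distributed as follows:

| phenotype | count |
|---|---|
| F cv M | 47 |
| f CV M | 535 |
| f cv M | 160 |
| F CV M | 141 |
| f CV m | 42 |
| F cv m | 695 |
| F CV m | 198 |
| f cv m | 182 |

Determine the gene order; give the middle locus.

m

The two rarest classes, F cv M and f CV m, are the double crossovers. Comparing them with the parentals, only the m allele has switched, so m is the middle locus and the order is f – m – cv.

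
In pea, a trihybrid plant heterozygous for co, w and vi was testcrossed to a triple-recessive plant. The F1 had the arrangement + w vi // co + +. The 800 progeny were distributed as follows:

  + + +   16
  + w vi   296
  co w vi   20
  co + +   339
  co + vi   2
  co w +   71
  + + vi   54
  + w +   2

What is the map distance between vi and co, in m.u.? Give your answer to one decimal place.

The two rarest classes, + w + and co + vi, are the double crossovers. Comparing them with the parentals, only the vi allele has switched, so vi is the middle locus and the order is co – vi – w.
Crossovers in the co–vi interval produce the single-crossover classes co w vi and + + + (20 + 16 = 36) plus the double crossovers (4).
RF(co–vi) = (36 + 4) / 800 = 40/800 = 0.0500 → 5.0 m.u.

5.0 m.u.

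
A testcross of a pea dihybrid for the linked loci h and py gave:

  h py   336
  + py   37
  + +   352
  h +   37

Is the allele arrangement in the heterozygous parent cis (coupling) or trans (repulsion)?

The two most frequent classes are + + (352) and h py (336); these are the parental (non-recombinant) types.
So the F1 carried + + on one chromosome and h py on the other — the recessive alleles are on the same chromosome (cis / coupling).

cis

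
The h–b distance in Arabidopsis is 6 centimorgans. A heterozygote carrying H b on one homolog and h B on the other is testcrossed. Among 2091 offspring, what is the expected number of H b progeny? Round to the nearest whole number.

A map distance of 6 centimorgans corresponds to a recombination frequency of 0.060.
The F1 is H b / h B, so H b is a parental gamete class with expected frequency (1 − r)/2 = 0.940/2 = 0.4700.
Expected number = 0.4700 × 2091 = 982.77 ≈ 983.

983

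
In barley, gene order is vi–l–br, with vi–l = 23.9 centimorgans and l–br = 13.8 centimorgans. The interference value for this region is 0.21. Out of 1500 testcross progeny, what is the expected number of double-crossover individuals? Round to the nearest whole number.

39

Map distances give recombination frequencies of 0.239 and 0.138 for the two intervals.
With interference 0.21 (so coincidence = 0.79), expected double-crossover frequency = 0.239 × 0.138 × 0.79 = 0.02606.
Expected number = 0.02606 × 1500 = 39.08 ≈ 39.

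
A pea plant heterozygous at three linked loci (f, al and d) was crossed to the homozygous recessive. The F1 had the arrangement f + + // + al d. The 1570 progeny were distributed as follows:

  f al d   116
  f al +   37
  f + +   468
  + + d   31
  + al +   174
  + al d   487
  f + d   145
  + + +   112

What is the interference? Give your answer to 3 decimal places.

The two rarest classes, f al + and + + d, are the double crossovers. Comparing them with the parentals, only the al allele has switched, so al is the middle locus and the order is d – al – f.
d–al: (319 + 68)/1570 = 0.2465; al–f: (228 + 68)/1570 = 0.1885.
Expected DCO frequency = 0.2465 × 0.1885 ≈ 0.04647; observed = 68/1570 ≈ 0.04331.
Coefficient of coincidence = 0.04331/0.04647 ≈ 0.932; interference = 1 − 0.932 = 0.068.

0.068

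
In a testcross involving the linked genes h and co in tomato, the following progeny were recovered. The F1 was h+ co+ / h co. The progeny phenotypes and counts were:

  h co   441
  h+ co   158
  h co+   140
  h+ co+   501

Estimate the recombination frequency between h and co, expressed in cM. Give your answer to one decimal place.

The recombinant classes are h+ co and h co+: 158 + 140 = 298.
Recombination frequency = 298/1240 = 0.2403 ≈ 24.0%, i.e. 24.0 cM.

24.0 cM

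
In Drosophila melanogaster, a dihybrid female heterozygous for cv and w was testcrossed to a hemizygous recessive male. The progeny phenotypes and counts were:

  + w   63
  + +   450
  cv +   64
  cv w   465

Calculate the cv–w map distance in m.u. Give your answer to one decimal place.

12.2 m.u.

The two most frequent classes, + + (450) and cv w (465), are the parental types, so the F1 was + + / cv w.
The recombinant classes are + w and cv +: 63 + 64 = 127.
Recombination frequency = 127/1042 = 0.1219 ≈ 12.2%, i.e. 12.2 m.u.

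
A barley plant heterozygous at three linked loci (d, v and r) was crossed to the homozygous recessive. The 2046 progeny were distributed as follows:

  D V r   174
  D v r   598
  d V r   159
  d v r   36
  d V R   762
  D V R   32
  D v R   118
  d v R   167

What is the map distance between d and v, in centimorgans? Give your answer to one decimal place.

20.0 centimorgans

The two most frequent reciprocal classes, D v r and d V R, are the parental types, so the F1 was D v r / d V R.
The two rarest classes, d v r and D V R, are the double crossovers. Comparing them with the parentals, only the d allele has switched, so d is the middle locus and the order is v – d – r.
Crossovers in the v–d interval produce the single-crossover classes D V r and d v R (174 + 167 = 341) plus the double crossovers (68).
RF(v–d) = (341 + 68) / 2046 = 409/2046 = 0.1999 → 20.0 centimorgans.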